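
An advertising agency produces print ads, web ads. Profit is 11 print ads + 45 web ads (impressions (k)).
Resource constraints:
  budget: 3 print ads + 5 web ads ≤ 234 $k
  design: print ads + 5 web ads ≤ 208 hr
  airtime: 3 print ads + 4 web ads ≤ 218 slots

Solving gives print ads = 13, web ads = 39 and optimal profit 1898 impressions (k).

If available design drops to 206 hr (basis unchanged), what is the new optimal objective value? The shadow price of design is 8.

Δb = -2, so new z* = 1898 + (8)·(-2) = 1898 − 16 = 1882.

1882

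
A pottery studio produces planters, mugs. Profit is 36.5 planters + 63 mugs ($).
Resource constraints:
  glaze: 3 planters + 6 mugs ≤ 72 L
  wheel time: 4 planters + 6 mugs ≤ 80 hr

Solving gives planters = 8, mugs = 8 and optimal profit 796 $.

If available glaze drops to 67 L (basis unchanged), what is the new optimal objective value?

768.5

Both glaze and wheel time are binding at x*.
Dual feasibility on the basic columns requires 3·y_glaze + 4·y_wheel time = 36.5, 6·y_glaze + 6·y_wheel time = 63.
→ y_glaze = 5.5 and y_wheel time = 5.
Δz = y_glaze·Δb = 5.5 × (-5) = -27.5, so new z* = 796 − 27.5 = 768.5.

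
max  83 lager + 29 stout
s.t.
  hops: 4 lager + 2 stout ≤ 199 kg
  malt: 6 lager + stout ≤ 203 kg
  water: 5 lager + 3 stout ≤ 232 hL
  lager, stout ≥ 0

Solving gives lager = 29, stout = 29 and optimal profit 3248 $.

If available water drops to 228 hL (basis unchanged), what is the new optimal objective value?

3220

Binding: malt and water. Non-binding: hops (25 unused).
By complementary slackness, y = 0 for the non-binding constraint.
Dual feasibility on the basic columns requires 6·y_malt + 5·y_water = 83, 1·y_malt + 3·y_water = 29.
→ y_malt = 8 and y_water = 7.
Δz = y_water·Δb = 7 × (-4) = -28, so new z* = 3248 − 28 = 3220.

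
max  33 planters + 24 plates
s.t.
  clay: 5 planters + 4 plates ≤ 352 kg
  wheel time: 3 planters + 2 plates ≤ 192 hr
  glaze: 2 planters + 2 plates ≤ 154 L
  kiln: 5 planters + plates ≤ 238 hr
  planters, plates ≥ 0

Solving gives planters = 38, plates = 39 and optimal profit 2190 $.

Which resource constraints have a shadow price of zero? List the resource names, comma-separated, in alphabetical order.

clay: 346/352 (slack 6)
wheel time: 192/192 (binding)
glaze: 154/154 (binding)
kiln: 229/238 (slack 9)
By complementary slackness, a constraint with positive slack has shadow price 0 → clay, kiln.

clay, kiln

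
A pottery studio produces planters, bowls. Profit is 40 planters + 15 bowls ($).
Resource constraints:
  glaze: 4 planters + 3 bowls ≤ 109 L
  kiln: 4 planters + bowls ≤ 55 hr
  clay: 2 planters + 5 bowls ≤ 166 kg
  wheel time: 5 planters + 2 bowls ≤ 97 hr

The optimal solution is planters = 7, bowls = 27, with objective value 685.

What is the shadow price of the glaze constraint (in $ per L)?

2.5

Binding: glaze and kiln. Non-binding: clay (17 unused), wheel time (8 unused).
Slack constraints have shadow price 0 (complementary slackness).
Dual feasibility on the basic columns requires 4·y_glaze + 4·y_kiln = 40, 3·y_glaze + 1·y_kiln = 15.
This yields shadow prices y_glaze = 2.5, y_kiln = 7.5.
Shadow price of glaze = 2.5.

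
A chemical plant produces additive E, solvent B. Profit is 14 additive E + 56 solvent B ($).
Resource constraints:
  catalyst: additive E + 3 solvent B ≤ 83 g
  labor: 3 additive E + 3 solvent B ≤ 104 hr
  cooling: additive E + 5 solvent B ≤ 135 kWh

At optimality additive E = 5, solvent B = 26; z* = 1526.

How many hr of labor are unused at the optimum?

11

labor used = 3·5 + 3·26 = 93; slack = 104 − 93 = 11.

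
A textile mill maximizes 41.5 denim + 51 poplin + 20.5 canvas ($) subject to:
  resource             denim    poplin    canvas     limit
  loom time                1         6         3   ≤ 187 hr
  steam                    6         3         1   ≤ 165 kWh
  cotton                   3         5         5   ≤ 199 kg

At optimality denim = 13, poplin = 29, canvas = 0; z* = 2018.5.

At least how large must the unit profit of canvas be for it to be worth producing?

Binding: loom time and steam. Non-binding: cotton (15 unused).
By complementary slackness, y = 0 for the non-binding constraint.
Dual feasibility on the basic columns requires 1·y_loom time + 6·y_steam = 41.5, 6·y_loom time + 3·y_steam = 51.
This yields shadow prices y_loom time = 5.5, y_steam = 6.
canvas enters the basis when its profit ≥ yᵀa₃ = 5.5·3 + 6·1 = 22.5.

22.5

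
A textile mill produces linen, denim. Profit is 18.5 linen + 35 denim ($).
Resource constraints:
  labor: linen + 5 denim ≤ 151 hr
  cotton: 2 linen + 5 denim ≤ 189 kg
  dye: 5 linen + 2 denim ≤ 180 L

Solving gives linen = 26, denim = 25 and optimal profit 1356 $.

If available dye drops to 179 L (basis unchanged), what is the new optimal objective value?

1353.5

Check each constraint at x*: labor 151/151 (tight); cotton 177/189 (slack 12); dye 180/180 (tight).
Slack constraints have shadow price 0 (complementary slackness).
Dual feasibility on the basic columns requires 1·y_labor + 5·y_dye = 18.5, 5·y_labor + 2·y_dye = 35.
Solving: y_labor = 6, y_dye = 2.5.
Δz = y_dye·Δb = 2.5 × (-1) = -2.5, so new z* = 1356 − 2.5 = 1353.5.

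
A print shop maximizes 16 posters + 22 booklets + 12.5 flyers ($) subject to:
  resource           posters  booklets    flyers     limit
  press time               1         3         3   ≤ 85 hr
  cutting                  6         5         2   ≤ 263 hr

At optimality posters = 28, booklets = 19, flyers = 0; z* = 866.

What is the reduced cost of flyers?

-3.5

Both press time and cutting are binding at x*.
From A_Bᵀ y = c: 1·y_press time + 6·y_cutting = 16; 3·y_press time + 5·y_cutting = 22.
→ y_press time = 4 and y_cutting = 2.
Reduced cost of flyers: c₃ − yᵀa₃ = 12.5 − (4·3 + 2·2) = 12.5 − 16 = -3.5.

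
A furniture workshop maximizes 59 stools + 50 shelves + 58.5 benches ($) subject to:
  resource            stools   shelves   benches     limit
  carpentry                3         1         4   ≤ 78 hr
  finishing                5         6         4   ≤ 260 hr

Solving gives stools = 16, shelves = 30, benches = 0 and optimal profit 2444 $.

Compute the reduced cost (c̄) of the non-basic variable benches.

Check each constraint at x*: carpentry 78/78 (tight); finishing 260/260 (tight).
The binding rows give the dual system: 3·y_carpentry + 5·y_finishing = 59 and 1·y_carpentry + 6·y_finishing = 50.
Solving: y_carpentry = 8, y_finishing = 7.
Reduced cost of benches: c₃ − yᵀa₃ = 58.5 − (8·4 + 7·4) = 58.5 − 60 = -1.5.

-1.5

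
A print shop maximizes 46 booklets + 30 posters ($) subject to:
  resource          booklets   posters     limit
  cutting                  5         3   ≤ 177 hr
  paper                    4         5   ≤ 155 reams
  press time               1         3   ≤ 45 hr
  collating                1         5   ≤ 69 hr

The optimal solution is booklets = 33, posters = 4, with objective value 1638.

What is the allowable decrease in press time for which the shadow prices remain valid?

9.6

Binding constraints: cutting, press time. The basis is B = [[5,3],[1,3]] with det 12.
Per unit decrease in press time, x* moves by d = (0.25, -0.4167).
The basis stays optimal until posters reaches 0; allowable decrease = 9.6 hr.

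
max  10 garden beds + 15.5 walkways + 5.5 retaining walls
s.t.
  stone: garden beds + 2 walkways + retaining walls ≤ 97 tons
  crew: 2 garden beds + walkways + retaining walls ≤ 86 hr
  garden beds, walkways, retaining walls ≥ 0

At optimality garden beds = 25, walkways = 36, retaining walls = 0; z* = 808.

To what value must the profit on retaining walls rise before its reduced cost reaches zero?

At the optimum: stone uses 97 of 97 (binding); crew uses 86 of 86 (binding).
Dual feasibility on the basic columns requires 1·y_stone + 2·y_crew = 10, 2·y_stone + 1·y_crew = 15.5.
This yields shadow prices y_stone = 7, y_crew = 1.5.
retaining walls enters the basis when its profit ≥ yᵀa₃ = 7·1 + 1.5·1 = 8.5.

8.5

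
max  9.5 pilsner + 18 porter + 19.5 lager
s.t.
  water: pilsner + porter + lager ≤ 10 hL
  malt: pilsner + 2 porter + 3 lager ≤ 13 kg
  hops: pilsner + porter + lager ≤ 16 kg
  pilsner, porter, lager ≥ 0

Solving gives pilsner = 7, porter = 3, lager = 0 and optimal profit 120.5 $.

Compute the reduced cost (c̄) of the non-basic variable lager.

Binding: water and malt. Non-binding: hops (6 unused).
By complementary slackness, y = 0 for the non-binding constraint.
Dual feasibility on the basic columns requires 1·y_water + 1·y_malt = 9.5, 1·y_water + 2·y_malt = 18.
Solving: y_water = 1, y_malt = 8.5.
Reduced cost of lager: c₃ − yᵀa₃ = 19.5 − (1·1 + 8.5·3) = 19.5 − 26.5 = -7.

-7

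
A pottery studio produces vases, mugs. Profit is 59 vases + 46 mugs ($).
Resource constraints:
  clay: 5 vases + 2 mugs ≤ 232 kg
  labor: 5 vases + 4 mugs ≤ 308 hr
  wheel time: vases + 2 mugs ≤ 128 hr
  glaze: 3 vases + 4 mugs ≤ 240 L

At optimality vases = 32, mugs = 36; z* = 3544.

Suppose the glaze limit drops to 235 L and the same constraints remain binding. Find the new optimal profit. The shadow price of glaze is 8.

Δb = -5, so new z* = 3544 + (8)·(-5) = 3544 − 40 = 3504.

3504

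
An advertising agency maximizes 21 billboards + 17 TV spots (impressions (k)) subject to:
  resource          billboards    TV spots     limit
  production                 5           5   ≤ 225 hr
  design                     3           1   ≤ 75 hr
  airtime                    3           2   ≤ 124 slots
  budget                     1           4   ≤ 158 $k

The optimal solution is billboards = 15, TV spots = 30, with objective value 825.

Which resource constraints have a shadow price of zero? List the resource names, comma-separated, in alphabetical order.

production: 225/225 (binding)
design: 75/75 (binding)
airtime: 105/124 (slack 19)
budget: 135/158 (slack 23)
By complementary slackness, a constraint with positive slack has shadow price 0 → airtime, budget.

airtime, budget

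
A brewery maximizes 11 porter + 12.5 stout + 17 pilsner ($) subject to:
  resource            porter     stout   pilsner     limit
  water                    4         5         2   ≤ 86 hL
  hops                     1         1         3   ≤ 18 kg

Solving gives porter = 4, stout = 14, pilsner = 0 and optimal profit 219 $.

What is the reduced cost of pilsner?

Both water and hops are binding at x*.
Dual feasibility on the basic columns requires 4·y_water + 1·y_hops = 11, 5·y_water + 1·y_hops = 12.5.
Solving: y_water = 1.5, y_hops = 5.
Reduced cost of pilsner: c₃ − yᵀa₃ = 17 − (1.5·2 + 5·3) = 17 − 18 = -1.

-1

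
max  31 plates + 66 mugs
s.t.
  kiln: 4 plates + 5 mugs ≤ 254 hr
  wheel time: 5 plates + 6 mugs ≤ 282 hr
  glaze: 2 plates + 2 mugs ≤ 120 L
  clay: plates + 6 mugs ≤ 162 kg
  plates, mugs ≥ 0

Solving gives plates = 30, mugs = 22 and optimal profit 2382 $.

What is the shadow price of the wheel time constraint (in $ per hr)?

5

At the optimum: kiln uses 230 of 254 (slack = 24); wheel time uses 282 of 282 (binding); glaze uses 104 of 120 (slack = 16); clay uses 162 of 162 (binding).
Slack constraints have shadow price 0 (complementary slackness).
From A_Bᵀ y = c: 5·y_wheel time + 1·y_clay = 31; 6·y_wheel time + 6·y_clay = 66.
This yields shadow prices y_wheel time = 5, y_clay = 6.
Shadow price of wheel time = 5.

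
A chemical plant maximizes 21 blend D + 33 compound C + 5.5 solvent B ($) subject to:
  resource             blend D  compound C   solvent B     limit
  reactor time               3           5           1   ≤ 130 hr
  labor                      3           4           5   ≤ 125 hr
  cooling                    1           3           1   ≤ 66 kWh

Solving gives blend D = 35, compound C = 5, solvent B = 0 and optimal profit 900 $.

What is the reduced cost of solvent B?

Binding: reactor time and labor. Non-binding: cooling (16 unused).
Since cooling is not tight, its dual is 0.
Dual feasibility on the basic columns requires 3·y_reactor time + 3·y_labor = 21, 5·y_reactor time + 4·y_labor = 33.
This yields shadow prices y_reactor time = 5, y_labor = 2.
Reduced cost of solvent B: c₃ − yᵀa₃ = 5.5 − (5·1 + 2·5) = 5.5 − 15 = -9.5.

-9.5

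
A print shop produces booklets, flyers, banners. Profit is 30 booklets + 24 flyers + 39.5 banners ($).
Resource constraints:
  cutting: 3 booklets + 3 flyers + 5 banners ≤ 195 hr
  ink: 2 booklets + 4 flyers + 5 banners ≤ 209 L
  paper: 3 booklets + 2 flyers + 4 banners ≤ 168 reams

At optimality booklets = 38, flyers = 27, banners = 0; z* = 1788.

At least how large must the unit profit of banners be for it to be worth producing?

44

At the optimum: cutting uses 195 of 195 (binding); ink uses 184 of 209 (slack = 25); paper uses 168 of 168 (binding).
Slack constraints have shadow price 0 (complementary slackness).
Dual feasibility on the basic columns requires 3·y_cutting + 3·y_paper = 30, 3·y_cutting + 2·y_paper = 24.
→ y_cutting = 4 and y_paper = 6.
banners enters the basis when its profit ≥ yᵀa₃ = 4·5 + 6·4 = 44.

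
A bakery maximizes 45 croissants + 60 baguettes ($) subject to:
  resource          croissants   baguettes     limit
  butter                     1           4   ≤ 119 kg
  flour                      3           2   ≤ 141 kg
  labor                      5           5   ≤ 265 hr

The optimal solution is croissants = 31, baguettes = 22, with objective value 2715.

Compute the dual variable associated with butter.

At the optimum: butter uses 119 of 119 (binding); flour uses 137 of 141 (slack = 4); labor uses 265 of 265 (binding).
By complementary slackness, y = 0 for the non-binding constraint.
The binding rows give the dual system: 1·y_butter + 5·y_labor = 45 and 4·y_butter + 5·y_labor = 60.
Solving: y_butter = 5, y_labor = 8.
Shadow price of butter = 5.

5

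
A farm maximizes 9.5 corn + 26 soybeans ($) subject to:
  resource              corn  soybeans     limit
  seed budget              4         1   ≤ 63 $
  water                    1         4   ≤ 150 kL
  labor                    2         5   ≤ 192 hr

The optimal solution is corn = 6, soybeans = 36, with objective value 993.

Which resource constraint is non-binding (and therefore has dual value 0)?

seed budget

seed budget: 60/63 (slack 3)
water: 150/150 (binding)
labor: 192/192 (binding)
By complementary slackness, a constraint with positive slack has shadow price 0 → seed budget.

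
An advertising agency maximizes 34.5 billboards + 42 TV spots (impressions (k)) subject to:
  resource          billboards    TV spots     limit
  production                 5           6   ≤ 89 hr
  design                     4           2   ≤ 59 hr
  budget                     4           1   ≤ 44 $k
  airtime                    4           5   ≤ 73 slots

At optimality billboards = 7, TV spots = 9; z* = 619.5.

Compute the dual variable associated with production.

Binding: production and airtime. Non-binding: design (13 unused), budget (7 unused).
Since design, budget are not tight, their duals are 0.
Dual feasibility on the basic columns requires 5·y_production + 4·y_airtime = 34.5, 6·y_production + 5·y_airtime = 42.
→ y_production = 4.5 and y_airtime = 3.
Shadow price of production = 4.5.

4.5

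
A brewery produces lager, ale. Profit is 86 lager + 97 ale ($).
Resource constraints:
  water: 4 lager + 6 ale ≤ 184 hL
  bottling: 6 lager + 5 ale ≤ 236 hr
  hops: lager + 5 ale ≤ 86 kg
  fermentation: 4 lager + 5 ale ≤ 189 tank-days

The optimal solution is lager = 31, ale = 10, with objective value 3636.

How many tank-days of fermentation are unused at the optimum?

fermentation used = 4·31 + 5·10 = 174; slack = 189 − 174 = 15.

15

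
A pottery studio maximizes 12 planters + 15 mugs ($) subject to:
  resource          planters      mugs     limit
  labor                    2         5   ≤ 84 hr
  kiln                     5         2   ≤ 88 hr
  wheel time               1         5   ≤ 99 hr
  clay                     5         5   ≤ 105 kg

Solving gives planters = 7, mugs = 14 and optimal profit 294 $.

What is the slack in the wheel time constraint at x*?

wheel time used = 1·7 + 5·14 = 77; slack = 99 − 77 = 22.

22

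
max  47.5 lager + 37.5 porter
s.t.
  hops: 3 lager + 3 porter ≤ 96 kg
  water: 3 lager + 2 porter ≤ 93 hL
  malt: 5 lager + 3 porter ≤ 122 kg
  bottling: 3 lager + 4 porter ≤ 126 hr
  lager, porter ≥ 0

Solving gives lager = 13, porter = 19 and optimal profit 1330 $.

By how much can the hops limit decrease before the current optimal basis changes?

22.8

Binding constraints: hops, malt. The basis is B = [[3,3],[5,3]] with det -6.
Per unit decrease in hops, x* moves by d = (0.5, -0.8333).
The basis stays optimal until porter reaches 0; allowable decrease = 22.8 kg.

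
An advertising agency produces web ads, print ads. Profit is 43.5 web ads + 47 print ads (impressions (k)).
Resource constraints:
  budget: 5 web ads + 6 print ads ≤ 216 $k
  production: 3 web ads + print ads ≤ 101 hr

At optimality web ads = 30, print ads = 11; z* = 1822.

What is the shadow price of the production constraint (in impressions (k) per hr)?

At the optimum: budget uses 216 of 216 (binding); production uses 101 of 101 (binding).
From A_Bᵀ y = c: 5·y_budget + 3·y_production = 43.5; 6·y_budget + 1·y_production = 47.
→ y_budget = 7.5 and y_production = 2.
Shadow price of production = 2.

2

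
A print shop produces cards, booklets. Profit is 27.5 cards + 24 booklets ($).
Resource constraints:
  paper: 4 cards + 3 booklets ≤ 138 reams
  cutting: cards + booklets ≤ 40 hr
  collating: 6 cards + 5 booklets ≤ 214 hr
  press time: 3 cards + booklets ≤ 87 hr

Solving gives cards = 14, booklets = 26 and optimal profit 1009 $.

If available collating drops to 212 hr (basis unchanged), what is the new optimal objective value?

1002

At the optimum: paper uses 134 of 138 (slack = 4); cutting uses 40 of 40 (binding); collating uses 214 of 214 (binding); press time uses 68 of 87 (slack = 19).
Slack constraints have shadow price 0 (complementary slackness).
Dual feasibility on the basic columns requires 1·y_cutting + 6·y_collating = 27.5, 1·y_cutting + 5·y_collating = 24.
→ y_cutting = 6.5 and y_collating = 3.5.
Δz = y_collating·Δb = 3.5 × (-2) = -7, so new z* = 1009 − 7 = 1002.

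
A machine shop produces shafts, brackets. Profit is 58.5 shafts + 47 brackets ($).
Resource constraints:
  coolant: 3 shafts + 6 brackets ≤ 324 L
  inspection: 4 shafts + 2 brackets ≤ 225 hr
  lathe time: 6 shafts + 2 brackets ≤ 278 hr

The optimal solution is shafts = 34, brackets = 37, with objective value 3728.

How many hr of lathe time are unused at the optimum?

lathe time used = 6·34 + 2·37 = 278; slack = 278 − 278 = 0.

0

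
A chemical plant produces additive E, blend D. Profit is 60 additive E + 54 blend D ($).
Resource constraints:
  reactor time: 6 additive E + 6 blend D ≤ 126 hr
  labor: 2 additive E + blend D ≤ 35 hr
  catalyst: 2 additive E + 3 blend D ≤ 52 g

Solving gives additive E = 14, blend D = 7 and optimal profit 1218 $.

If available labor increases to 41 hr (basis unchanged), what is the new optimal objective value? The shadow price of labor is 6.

Δb = 6, so new z* = 1218 + (6)·(6) = 1218 + 36 = 1254.

1254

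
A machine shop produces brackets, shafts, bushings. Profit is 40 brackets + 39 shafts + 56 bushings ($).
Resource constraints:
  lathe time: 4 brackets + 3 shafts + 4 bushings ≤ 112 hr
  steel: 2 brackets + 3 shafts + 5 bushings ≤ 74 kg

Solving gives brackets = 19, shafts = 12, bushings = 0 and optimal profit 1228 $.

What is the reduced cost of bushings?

-2

Check each constraint at x*: lathe time 112/112 (tight); steel 74/74 (tight).
From A_Bᵀ y = c: 4·y_lathe time + 2·y_steel = 40; 3·y_lathe time + 3·y_steel = 39.
This yields shadow prices y_lathe time = 7, y_steel = 6.
Reduced cost of bushings: c₃ − yᵀa₃ = 56 − (7·4 + 6·5) = 56 − 58 = -2.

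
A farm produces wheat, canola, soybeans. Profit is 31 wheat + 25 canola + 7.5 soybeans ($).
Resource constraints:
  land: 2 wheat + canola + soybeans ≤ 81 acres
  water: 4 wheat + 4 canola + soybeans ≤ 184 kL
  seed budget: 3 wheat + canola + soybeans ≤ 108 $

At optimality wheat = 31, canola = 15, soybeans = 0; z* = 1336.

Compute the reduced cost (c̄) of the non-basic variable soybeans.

At the optimum: land uses 77 of 81 (slack = 4); water uses 184 of 184 (binding); seed budget uses 108 of 108 (binding).
By complementary slackness, y = 0 for the non-binding constraint.
Dual feasibility on the basic columns requires 4·y_water + 3·y_seed budget = 31, 4·y_water + 1·y_seed budget = 25.
→ y_water = 5.5 and y_seed budget = 3.
Reduced cost of soybeans: c₃ − yᵀa₃ = 7.5 − (5.5·1 + 3·1) = 7.5 − 8.5 = -1.

-1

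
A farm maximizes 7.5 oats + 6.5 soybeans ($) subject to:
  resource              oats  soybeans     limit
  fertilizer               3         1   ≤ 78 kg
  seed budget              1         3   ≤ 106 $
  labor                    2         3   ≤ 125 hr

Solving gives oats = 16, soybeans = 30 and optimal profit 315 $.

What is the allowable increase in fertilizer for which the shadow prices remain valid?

Binding constraints: fertilizer, seed budget. The basis is B = [[3,1],[1,3]] with det 8.
Per unit increase in fertilizer, x* moves by d = (0.375, -0.125).
The basis stays optimal until labor becomes binding; allowable increase = 8 kg.

8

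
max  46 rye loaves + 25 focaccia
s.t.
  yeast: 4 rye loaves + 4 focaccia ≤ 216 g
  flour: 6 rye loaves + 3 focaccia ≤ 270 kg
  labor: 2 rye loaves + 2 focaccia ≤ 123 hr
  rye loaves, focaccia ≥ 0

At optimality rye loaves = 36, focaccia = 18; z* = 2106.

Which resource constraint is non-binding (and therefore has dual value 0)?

yeast: 216/216 (binding)
flour: 270/270 (binding)
labor: 108/123 (slack 15)
By complementary slackness, a constraint with positive slack has shadow price 0 → labor.

labor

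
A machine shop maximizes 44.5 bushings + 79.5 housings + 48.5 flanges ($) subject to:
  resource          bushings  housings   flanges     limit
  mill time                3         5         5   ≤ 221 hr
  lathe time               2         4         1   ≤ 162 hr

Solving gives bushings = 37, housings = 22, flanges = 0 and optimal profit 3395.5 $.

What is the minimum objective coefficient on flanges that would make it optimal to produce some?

55.5

Both mill time and lathe time are binding at x*.
The binding rows give the dual system: 3·y_mill time + 2·y_lathe time = 44.5 and 5·y_mill time + 4·y_lathe time = 79.5.
Solving: y_mill time = 9.5, y_lathe time = 8.
flanges enters the basis when its profit ≥ yᵀa₃ = 9.5·5 + 8·1 = 55.5.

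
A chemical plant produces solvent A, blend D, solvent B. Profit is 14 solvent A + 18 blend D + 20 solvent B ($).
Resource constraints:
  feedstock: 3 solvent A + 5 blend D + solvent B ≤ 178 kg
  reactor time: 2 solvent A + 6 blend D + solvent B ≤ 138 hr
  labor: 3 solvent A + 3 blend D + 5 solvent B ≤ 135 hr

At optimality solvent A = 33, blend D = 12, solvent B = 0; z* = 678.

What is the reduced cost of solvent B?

-1

At the optimum: feedstock uses 159 of 178 (slack = 19); reactor time uses 138 of 138 (binding); labor uses 135 of 135 (binding).
By complementary slackness, y = 0 for the non-binding constraint.
The binding rows give the dual system: 2·y_reactor time + 3·y_labor = 14 and 6·y_reactor time + 3·y_labor = 18.
Solving: y_reactor time = 1, y_labor = 4.
Reduced cost of solvent B: c₃ − yᵀa₃ = 20 − (1·1 + 4·5) = 20 − 21 = -1.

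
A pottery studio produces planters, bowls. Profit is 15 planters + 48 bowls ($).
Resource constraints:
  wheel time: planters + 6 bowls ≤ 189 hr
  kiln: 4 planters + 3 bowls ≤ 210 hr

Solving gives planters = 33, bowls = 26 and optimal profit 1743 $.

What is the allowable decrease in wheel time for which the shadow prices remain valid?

Binding constraints: wheel time, kiln. The basis is B = [[1,6],[4,3]] with det -21.
Per unit decrease in wheel time, x* moves by d = (0.1429, -0.1905).
The basis stays optimal until bowls reaches 0; allowable decrease = 136.5 hr.

136.5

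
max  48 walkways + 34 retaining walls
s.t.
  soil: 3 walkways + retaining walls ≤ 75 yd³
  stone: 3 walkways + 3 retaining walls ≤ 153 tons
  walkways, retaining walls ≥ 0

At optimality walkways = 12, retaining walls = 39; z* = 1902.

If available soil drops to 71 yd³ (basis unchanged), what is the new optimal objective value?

Check each constraint at x*: soil 75/75 (tight); stone 153/153 (tight).
The binding rows give the dual system: 3·y_soil + 3·y_stone = 48 and 1·y_soil + 3·y_stone = 34.
Solving: y_soil = 7, y_stone = 9.
Δz = y_soil·Δb = 7 × (-4) = -28, so new z* = 1902 − 28 = 1874.

1874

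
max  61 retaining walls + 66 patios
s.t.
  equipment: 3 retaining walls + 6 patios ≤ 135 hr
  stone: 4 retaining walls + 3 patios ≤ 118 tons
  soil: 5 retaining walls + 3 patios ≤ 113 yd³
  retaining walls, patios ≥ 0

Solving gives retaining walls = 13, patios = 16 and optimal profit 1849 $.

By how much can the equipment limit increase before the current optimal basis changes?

91

Binding constraints: equipment, soil. The basis is B = [[3,6],[5,3]] with det -21.
Per unit increase in equipment, x* moves by d = (-0.1429, 0.2381).
The basis stays optimal until retaining walls reaches 0; allowable increase = 91 hr.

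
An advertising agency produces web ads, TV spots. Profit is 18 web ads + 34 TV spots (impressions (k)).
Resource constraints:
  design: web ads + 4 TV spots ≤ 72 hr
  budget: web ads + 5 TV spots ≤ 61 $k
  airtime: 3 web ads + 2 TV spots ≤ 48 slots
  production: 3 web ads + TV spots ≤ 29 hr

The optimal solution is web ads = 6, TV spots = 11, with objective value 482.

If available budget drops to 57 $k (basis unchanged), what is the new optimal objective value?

458

At the optimum: design uses 50 of 72 (slack = 22); budget uses 61 of 61 (binding); airtime uses 40 of 48 (slack = 8); production uses 29 of 29 (binding).
By complementary slackness, y = 0 for the non-binding constraints.
From A_Bᵀ y = c: 1·y_budget + 3·y_production = 18; 5·y_budget + 1·y_production = 34.
This yields shadow prices y_budget = 6, y_production = 4.
Δz = y_budget·Δb = 6 × (-4) = -24, so new z* = 482 − 24 = 458.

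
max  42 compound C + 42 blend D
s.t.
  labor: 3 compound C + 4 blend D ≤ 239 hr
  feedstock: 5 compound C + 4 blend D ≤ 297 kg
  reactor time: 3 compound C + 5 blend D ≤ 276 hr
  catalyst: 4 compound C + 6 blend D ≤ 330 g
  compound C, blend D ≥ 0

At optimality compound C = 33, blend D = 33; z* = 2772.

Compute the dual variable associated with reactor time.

Check each constraint at x*: labor 231/239 (slack 8); feedstock 297/297 (tight); reactor time 264/276 (slack 12); catalyst 330/330 (tight).
Since labor, reactor time are not tight, their duals are 0.
From A_Bᵀ y = c: 5·y_feedstock + 4·y_catalyst = 42; 4·y_feedstock + 6·y_catalyst = 42.
Solving: y_feedstock = 6, y_catalyst = 3.
Shadow price of reactor time = 0.

0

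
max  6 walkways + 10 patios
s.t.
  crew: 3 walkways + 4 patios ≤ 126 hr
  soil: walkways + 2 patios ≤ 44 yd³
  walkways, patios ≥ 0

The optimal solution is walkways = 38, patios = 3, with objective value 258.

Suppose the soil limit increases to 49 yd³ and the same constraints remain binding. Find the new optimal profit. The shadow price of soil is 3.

Δb = 5, so new z* = 258 + (3)·(5) = 258 + 15 = 273.

273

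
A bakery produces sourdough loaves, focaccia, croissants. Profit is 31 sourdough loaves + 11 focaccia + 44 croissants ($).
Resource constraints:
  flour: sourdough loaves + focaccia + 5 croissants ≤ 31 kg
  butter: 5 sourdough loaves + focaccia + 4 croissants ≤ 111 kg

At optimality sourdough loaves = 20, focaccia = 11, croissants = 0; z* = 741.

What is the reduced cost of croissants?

-6

At the optimum: flour uses 31 of 31 (binding); butter uses 111 of 111 (binding).
Dual feasibility on the basic columns requires 1·y_flour + 5·y_butter = 31, 1·y_flour + 1·y_butter = 11.
Solving: y_flour = 6, y_butter = 5.
Reduced cost of croissants: c₃ − yᵀa₃ = 44 − (6·5 + 5·4) = 44 − 50 = -6.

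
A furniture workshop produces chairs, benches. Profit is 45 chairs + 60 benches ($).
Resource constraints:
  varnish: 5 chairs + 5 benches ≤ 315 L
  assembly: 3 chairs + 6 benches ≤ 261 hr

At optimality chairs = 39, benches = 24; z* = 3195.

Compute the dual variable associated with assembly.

5

Both varnish and assembly are binding at x*.
From A_Bᵀ y = c: 5·y_varnish + 3·y_assembly = 45; 5·y_varnish + 6·y_assembly = 60.
→ y_varnish = 6 and y_assembly = 5.
Shadow price of assembly = 5.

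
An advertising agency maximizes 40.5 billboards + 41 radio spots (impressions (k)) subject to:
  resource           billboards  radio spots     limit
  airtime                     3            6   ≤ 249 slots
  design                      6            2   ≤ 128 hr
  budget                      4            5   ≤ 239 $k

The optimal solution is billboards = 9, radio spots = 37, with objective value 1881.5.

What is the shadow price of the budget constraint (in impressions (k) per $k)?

At the optimum: airtime uses 249 of 249 (binding); design uses 128 of 128 (binding); budget uses 221 of 239 (slack = 18).
By complementary slackness, y = 0 for the non-binding constraint.
The binding rows give the dual system: 3·y_airtime + 6·y_design = 40.5 and 6·y_airtime + 2·y_design = 41.
→ y_airtime = 5.5 and y_design = 4.
Shadow price of budget = 0.

0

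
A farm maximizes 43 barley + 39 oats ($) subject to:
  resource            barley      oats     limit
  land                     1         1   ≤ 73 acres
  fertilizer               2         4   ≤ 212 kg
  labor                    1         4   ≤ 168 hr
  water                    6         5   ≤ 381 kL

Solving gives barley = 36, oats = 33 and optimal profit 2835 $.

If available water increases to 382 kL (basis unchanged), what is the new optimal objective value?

At the optimum: land uses 69 of 73 (slack = 4); fertilizer uses 204 of 212 (slack = 8); labor uses 168 of 168 (binding); water uses 381 of 381 (binding).
By complementary slackness, y = 0 for the non-binding constraints.
From A_Bᵀ y = c: 1·y_labor + 6·y_water = 43; 4·y_labor + 5·y_water = 39.
This yields shadow prices y_labor = 1, y_water = 7.
Δz = y_water·Δb = 7 × (1) = 7, so new z* = 2835 + 7 = 2842.

2842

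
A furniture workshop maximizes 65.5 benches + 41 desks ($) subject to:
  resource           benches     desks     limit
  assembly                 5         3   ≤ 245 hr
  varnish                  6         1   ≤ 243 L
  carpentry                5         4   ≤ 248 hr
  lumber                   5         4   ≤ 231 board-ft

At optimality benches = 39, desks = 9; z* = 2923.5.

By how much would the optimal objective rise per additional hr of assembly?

0

Check each constraint at x*: assembly 222/245 (slack 23); varnish 243/243 (tight); carpentry 231/248 (slack 17); lumber 231/231 (tight).
Slack constraints have shadow price 0 (complementary slackness).
Dual feasibility on the basic columns requires 6·y_varnish + 5·y_lumber = 65.5, 1·y_varnish + 4·y_lumber = 41.
→ y_varnish = 3 and y_lumber = 9.5.
Shadow price of assembly = 0.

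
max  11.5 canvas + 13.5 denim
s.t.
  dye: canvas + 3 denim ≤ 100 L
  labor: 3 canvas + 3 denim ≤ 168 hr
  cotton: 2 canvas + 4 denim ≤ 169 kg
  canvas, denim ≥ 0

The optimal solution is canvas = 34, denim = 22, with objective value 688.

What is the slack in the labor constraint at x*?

labor used = 3·34 + 3·22 = 168; slack = 168 − 168 = 0.

0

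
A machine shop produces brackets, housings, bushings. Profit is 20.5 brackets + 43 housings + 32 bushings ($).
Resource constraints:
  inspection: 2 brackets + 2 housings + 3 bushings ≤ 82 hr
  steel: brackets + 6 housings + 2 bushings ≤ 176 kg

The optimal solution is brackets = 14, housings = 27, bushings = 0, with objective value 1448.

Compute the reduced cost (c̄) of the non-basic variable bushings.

At the optimum: inspection uses 82 of 82 (binding); steel uses 176 of 176 (binding).
The binding rows give the dual system: 2·y_inspection + 1·y_steel = 20.5 and 2·y_inspection + 6·y_steel = 43.
Solving: y_inspection = 8, y_steel = 4.5.
Reduced cost of bushings: c₃ − yᵀa₃ = 32 − (8·3 + 4.5·2) = 32 − 33 = -1.

-1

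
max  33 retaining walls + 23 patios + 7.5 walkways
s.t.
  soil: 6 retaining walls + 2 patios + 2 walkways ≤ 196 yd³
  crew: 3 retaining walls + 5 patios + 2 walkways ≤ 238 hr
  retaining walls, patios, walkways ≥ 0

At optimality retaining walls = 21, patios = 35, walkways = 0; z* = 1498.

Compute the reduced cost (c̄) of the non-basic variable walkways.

-6.5

At the optimum: soil uses 196 of 196 (binding); crew uses 238 of 238 (binding).
The binding rows give the dual system: 6·y_soil + 3·y_crew = 33 and 2·y_soil + 5·y_crew = 23.
Solving: y_soil = 4, y_crew = 3.
Reduced cost of walkways: c₃ − yᵀa₃ = 7.5 − (4·2 + 3·2) = 7.5 − 14 = -6.5.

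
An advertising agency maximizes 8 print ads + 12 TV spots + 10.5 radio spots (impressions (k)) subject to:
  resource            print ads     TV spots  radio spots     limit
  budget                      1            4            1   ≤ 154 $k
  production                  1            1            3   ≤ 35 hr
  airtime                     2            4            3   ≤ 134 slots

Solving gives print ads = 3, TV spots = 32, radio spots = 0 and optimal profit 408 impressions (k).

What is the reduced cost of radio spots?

-7.5

At the optimum: budget uses 131 of 154 (slack = 23); production uses 35 of 35 (binding); airtime uses 134 of 134 (binding).
By complementary slackness, y = 0 for the non-binding constraint.
The binding rows give the dual system: 1·y_production + 2·y_airtime = 8 and 1·y_production + 4·y_airtime = 12.
This yields shadow prices y_production = 4, y_airtime = 2.
Reduced cost of radio spots: c₃ − yᵀa₃ = 10.5 − (4·3 + 2·3) = 10.5 − 18 = -7.5.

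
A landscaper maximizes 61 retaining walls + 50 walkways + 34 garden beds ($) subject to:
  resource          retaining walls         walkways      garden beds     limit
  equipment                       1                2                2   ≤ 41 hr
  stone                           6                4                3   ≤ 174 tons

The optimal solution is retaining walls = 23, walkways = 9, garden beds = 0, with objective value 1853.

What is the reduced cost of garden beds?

-7

Both equipment and stone are binding at x*.
The binding rows give the dual system: 1·y_equipment + 6·y_stone = 61 and 2·y_equipment + 4·y_stone = 50.
→ y_equipment = 7 and y_stone = 9.
Reduced cost of garden beds: c₃ − yᵀa₃ = 34 − (7·2 + 9·3) = 34 − 41 = -7.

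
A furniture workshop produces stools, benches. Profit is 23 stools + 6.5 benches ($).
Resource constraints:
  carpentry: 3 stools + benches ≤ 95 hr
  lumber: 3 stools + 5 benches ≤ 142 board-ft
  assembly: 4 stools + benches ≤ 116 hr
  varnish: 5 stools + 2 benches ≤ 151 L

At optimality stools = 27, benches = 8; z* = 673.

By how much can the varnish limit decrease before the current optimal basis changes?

Binding constraints: assembly, varnish. The basis is B = [[4,1],[5,2]] with det 3.
Per unit decrease in varnish, x* moves by d = (0.3333, -1.3333).
The basis stays optimal until benches reaches 0; allowable decrease = 6 L.

6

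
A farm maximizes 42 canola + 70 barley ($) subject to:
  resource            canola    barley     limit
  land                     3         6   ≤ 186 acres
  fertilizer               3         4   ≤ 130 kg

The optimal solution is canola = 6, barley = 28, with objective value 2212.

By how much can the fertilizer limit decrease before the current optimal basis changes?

Binding constraints: land, fertilizer. The basis is B = [[3,6],[3,4]] with det -6.
Per unit decrease in fertilizer, x* moves by d = (-1, 0.5).
The basis stays optimal until canola reaches 0; allowable decrease = 6 kg.

6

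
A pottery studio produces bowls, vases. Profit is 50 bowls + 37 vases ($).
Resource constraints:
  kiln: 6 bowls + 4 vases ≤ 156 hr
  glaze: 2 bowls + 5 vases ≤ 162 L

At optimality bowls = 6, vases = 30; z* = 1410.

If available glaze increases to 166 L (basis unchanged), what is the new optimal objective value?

1414

At the optimum: kiln uses 156 of 156 (binding); glaze uses 162 of 162 (binding).
From A_Bᵀ y = c: 6·y_kiln + 2·y_glaze = 50; 4·y_kiln + 5·y_glaze = 37.
→ y_kiln = 8 and y_glaze = 1.
Δz = y_glaze·Δb = 1 × (4) = 4, so new z* = 1410 + 4 = 1414.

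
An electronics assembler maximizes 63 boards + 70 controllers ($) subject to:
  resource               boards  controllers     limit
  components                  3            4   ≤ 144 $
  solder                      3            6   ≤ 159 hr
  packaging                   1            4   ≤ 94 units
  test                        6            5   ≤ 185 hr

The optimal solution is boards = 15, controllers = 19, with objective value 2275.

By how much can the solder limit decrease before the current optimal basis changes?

66.5

Binding constraints: solder, test. The basis is B = [[3,6],[6,5]] with det -21.
Per unit decrease in solder, x* moves by d = (0.2381, -0.2857).
The basis stays optimal until controllers reaches 0; allowable decrease = 66.5 hr.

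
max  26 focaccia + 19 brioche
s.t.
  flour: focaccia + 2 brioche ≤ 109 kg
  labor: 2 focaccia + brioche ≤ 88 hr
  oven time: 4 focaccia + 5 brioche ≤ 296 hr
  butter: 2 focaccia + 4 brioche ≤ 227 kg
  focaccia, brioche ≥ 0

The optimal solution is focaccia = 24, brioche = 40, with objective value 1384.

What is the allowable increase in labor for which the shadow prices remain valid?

Binding constraints: labor, oven time. The basis is B = [[2,1],[4,5]] with det 6.
Per unit increase in labor, x* moves by d = (0.8333, -0.6667).
The basis stays optimal until brioche reaches 0; allowable increase = 60 hr.

60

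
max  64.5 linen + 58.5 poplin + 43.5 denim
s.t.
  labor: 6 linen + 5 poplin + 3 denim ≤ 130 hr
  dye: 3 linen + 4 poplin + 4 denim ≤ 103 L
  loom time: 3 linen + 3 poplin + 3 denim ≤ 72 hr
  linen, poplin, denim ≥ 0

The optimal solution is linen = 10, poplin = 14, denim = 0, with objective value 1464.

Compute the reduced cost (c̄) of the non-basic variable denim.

Check each constraint at x*: labor 130/130 (tight); dye 86/103 (slack 17); loom time 72/72 (tight).
Since dye is not tight, its dual is 0.
The binding rows give the dual system: 6·y_labor + 3·y_loom time = 64.5 and 5·y_labor + 3·y_loom time = 58.5.
This yields shadow prices y_labor = 6, y_loom time = 9.5.
Reduced cost of denim: c₃ − yᵀa₃ = 43.5 − (6·3 + 9.5·3) = 43.5 − 46.5 = -3.

-3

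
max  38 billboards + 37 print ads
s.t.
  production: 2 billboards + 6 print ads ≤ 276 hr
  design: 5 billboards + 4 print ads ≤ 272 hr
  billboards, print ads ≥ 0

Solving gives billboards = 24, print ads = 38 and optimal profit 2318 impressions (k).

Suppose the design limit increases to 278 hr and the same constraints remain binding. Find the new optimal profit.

Check each constraint at x*: production 276/276 (tight); design 272/272 (tight).
From A_Bᵀ y = c: 2·y_production + 5·y_design = 38; 6·y_production + 4·y_design = 37.
This yields shadow prices y_production = 1.5, y_design = 7.
Δz = y_design·Δb = 7 × (6) = 42, so new z* = 2318 + 42 = 2360.

2360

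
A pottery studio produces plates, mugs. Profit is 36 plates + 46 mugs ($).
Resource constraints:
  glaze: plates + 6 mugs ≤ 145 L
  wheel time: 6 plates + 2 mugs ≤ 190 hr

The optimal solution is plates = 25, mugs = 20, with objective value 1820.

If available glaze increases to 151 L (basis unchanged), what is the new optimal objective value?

Check each constraint at x*: glaze 145/145 (tight); wheel time 190/190 (tight).
The binding rows give the dual system: 1·y_glaze + 6·y_wheel time = 36 and 6·y_glaze + 2·y_wheel time = 46.
Solving: y_glaze = 6, y_wheel time = 5.
Δz = y_glaze·Δb = 6 × (6) = 36, so new z* = 1820 + 36 = 1856.

1856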